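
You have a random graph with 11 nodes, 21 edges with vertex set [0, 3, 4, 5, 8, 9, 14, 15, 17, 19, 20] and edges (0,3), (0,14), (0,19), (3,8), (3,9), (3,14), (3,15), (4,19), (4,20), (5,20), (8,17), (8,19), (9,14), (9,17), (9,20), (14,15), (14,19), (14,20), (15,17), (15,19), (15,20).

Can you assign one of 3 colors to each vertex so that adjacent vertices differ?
Yes, G is 3-colorable

A valid 3-coloring: color 1: [4, 5, 8, 14]; color 2: [3, 17, 19, 20]; color 3: [0, 9, 15].
(χ(G) = 3 ≤ 3.)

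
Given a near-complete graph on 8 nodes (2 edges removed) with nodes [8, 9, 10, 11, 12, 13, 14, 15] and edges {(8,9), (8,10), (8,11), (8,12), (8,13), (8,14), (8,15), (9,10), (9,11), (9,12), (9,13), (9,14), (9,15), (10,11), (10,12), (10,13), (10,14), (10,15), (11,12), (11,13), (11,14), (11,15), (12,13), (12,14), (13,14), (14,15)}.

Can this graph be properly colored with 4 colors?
No, G is not 4-colorable

The clique on vertices [8, 9, 10, 11, 12, 13, 14] has size 7 > 4, so it alone needs 7 colors.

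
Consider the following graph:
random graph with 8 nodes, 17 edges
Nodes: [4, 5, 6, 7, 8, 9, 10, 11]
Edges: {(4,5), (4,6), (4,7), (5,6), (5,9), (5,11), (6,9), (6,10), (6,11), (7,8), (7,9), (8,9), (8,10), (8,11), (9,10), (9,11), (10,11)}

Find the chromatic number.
Clique number ω(G) = 4 (lower bound: χ ≥ ω).
The clique on [8, 9, 10, 11] has size 4, forcing χ ≥ 4, and the coloring below uses 4 colors, so χ(G) = 4.
A valid 4-coloring: color 1: [4, 9]; color 2: [6, 8]; color 3: [7, 11]; color 4: [5, 10].

χ(G) = 4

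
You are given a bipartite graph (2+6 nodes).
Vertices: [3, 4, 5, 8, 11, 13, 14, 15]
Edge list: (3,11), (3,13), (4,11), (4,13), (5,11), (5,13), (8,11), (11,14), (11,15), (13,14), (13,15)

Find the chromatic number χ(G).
Clique number ω(G) = 2 (lower bound: χ ≥ ω).
The graph is bipartite (no odd cycle), so 2 colors suffice: χ(G) = 2.
A valid 2-coloring: color 1: [11, 13]; color 2: [3, 4, 5, 8, 14, 15].

χ(G) = 2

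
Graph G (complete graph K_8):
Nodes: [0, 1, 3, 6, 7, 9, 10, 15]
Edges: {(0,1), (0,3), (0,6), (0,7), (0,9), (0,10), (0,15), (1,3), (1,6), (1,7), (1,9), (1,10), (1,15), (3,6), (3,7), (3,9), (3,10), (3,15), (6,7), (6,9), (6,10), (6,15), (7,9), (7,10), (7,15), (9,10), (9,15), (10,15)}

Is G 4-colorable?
The clique on vertices [0, 1, 3, 6, 7, 9, 10, 15] has size 8 > 4, so it alone needs 8 colors.

No, G is not 4-colorable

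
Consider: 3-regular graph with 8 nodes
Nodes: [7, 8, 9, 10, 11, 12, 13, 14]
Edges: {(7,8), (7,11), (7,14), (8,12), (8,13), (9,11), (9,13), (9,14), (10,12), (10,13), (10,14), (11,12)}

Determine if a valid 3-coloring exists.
Yes, G is 3-colorable

A valid 3-coloring: color 1: [8, 11, 14]; color 2: [7, 9, 10]; color 3: [12, 13].
(χ(G) = 3 ≤ 3.)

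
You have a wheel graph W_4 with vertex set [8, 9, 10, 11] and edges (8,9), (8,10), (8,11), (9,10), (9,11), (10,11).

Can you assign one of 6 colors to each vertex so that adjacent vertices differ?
Yes, G is 6-colorable

A valid 6-coloring: color 1: [10]; color 2: [8]; color 3: [11]; color 4: [9].
(χ(G) = 4 ≤ 6.)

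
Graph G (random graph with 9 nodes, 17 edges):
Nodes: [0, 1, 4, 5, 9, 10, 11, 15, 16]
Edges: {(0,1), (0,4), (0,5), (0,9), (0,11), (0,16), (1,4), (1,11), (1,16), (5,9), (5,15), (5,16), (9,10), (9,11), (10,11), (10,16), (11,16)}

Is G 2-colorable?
No, G is not 2-colorable

The clique on vertices [0, 1, 11, 16] has size 4 > 2, so it alone needs 4 colors.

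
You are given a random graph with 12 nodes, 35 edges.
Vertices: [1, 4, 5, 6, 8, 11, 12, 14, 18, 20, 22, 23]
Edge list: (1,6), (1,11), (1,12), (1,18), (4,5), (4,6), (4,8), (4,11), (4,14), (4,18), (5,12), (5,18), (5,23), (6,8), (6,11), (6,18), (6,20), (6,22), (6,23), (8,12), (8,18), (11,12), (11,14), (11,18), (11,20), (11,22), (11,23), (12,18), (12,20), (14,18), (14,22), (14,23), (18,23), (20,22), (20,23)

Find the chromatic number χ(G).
Clique number ω(G) = 4 (lower bound: χ ≥ ω).
The clique on [4, 6, 8, 18] has size 4, forcing χ ≥ 4, and the coloring below uses 4 colors, so χ(G) = 4.
A valid 4-coloring: color 1: [18, 20]; color 2: [5, 8, 11]; color 3: [6, 12, 14]; color 4: [1, 4, 22, 23].

χ(G) = 4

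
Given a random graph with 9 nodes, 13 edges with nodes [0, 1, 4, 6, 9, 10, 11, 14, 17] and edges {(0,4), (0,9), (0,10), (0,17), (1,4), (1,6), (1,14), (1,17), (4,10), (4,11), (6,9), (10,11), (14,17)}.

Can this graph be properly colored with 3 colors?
A valid 3-coloring: color 1: [0, 1, 11]; color 2: [4, 9, 14]; color 3: [6, 10, 17].
(χ(G) = 3 ≤ 3.)

Yes, G is 3-colorable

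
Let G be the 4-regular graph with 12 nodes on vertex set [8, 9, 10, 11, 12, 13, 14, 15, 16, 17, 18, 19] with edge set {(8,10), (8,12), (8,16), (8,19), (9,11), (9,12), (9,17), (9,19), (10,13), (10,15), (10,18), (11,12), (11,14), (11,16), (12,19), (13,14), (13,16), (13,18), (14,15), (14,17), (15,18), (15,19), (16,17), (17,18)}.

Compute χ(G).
Clique number ω(G) = 3 (lower bound: χ ≥ ω).
The clique on [8, 12, 19] has size 3, forcing χ ≥ 3, and the coloring below uses 3 colors, so χ(G) = 3.
A valid 3-coloring: color 1: [12, 14, 16, 18]; color 2: [10, 11, 17, 19]; color 3: [8, 9, 13, 15].

χ(G) = 3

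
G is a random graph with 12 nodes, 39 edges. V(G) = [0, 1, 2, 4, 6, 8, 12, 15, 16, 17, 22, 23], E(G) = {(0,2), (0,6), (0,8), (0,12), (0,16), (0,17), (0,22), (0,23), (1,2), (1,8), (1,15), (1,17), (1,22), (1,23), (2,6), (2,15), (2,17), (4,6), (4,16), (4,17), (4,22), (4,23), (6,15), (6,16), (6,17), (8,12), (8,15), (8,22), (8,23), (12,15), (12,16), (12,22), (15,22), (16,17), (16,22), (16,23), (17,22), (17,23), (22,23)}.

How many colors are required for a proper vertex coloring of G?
Clique number ω(G) = 5 (lower bound: χ ≥ ω).
The clique on [0, 16, 17, 22, 23] has size 5, forcing χ ≥ 5, and the coloring below uses 5 colors, so χ(G) = 5.
A valid 5-coloring: color 1: [6, 22]; color 2: [8, 17]; color 3: [0, 4, 15]; color 4: [1, 16]; color 5: [2, 12, 23].

χ(G) = 5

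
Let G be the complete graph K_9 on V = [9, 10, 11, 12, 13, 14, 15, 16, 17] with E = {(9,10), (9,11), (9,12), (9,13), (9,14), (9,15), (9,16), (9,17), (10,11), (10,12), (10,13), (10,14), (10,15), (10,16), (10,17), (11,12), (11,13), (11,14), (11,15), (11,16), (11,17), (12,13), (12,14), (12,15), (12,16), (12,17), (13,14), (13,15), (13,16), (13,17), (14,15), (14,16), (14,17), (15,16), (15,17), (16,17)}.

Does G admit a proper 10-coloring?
A valid 10-coloring: color 1: [11]; color 2: [14]; color 3: [9]; color 4: [13]; color 5: [17]; color 6: [15]; color 7: [16]; color 8: [12]; color 9: [10].
(χ(G) = 9 ≤ 10.)

Yes, G is 10-colorable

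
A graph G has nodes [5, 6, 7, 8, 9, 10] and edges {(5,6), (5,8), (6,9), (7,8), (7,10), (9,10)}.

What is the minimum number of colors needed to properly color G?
Clique number ω(G) = 2 (lower bound: χ ≥ ω).
The graph is bipartite (no odd cycle), so 2 colors suffice: χ(G) = 2.
A valid 2-coloring: color 1: [5, 7, 9]; color 2: [6, 8, 10].

χ(G) = 2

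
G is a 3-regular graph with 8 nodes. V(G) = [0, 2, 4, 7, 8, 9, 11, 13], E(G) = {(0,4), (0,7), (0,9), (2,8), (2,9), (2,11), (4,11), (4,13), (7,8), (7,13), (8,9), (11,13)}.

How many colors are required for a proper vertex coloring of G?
χ(G) = 3

Clique number ω(G) = 3 (lower bound: χ ≥ ω).
The clique on [2, 8, 9] has size 3, forcing χ ≥ 3, and the coloring below uses 3 colors, so χ(G) = 3.
A valid 3-coloring: color 1: [0, 8, 11]; color 2: [2, 4, 7]; color 3: [9, 13].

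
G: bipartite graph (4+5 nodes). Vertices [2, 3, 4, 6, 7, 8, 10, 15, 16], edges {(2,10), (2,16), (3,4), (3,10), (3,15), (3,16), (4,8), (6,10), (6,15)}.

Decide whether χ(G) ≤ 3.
Yes, G is 3-colorable

A valid 3-coloring: color 1: [2, 3, 6, 7, 8]; color 2: [4, 10, 15, 16].
(χ(G) = 2 ≤ 3.)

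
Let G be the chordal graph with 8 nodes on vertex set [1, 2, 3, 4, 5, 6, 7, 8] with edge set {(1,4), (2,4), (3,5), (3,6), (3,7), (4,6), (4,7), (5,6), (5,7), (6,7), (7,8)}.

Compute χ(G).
Clique number ω(G) = 4 (lower bound: χ ≥ ω).
The clique on [3, 5, 6, 7] has size 4, forcing χ ≥ 4, and the coloring below uses 4 colors, so χ(G) = 4.
A valid 4-coloring: color 1: [1, 2, 7]; color 2: [6, 8]; color 3: [4, 5]; color 4: [3].

χ(G) = 4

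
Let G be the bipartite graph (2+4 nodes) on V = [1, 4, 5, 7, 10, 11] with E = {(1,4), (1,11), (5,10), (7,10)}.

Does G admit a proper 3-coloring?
Yes, G is 3-colorable

A valid 3-coloring: color 1: [1, 10]; color 2: [4, 5, 7, 11].
(χ(G) = 2 ≤ 3.)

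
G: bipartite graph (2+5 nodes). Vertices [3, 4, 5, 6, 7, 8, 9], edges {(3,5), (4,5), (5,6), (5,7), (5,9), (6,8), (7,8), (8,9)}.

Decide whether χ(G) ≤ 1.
No, G is not 1-colorable

Edge (8,9) forces its endpoints to differ, so 1 color is not enough.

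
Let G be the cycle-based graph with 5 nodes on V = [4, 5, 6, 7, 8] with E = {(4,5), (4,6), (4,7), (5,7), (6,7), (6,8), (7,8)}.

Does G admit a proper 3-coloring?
A valid 3-coloring: color 1: [7]; color 2: [5, 6]; color 3: [4, 8].
(χ(G) = 3 ≤ 3.)

Yes, G is 3-colorable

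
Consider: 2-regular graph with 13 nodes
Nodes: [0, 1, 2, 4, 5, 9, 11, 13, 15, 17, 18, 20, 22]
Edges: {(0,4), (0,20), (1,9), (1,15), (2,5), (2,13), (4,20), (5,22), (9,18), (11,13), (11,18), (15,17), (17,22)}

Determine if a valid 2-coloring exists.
No, G is not 2-colorable

The clique on vertices [0, 4, 20] has size 3 > 2, so it alone needs 3 colors.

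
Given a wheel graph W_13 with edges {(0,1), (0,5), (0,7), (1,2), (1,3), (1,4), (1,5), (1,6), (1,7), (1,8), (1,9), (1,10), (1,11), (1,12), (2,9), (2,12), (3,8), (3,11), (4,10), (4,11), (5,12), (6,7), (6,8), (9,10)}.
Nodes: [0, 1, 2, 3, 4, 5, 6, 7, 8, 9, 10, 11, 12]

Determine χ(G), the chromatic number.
χ(G) = 3

Clique number ω(G) = 3 (lower bound: χ ≥ ω).
The clique on [0, 1, 5] has size 3, forcing χ ≥ 3, and the coloring below uses 3 colors, so χ(G) = 3.
A valid 3-coloring: color 1: [1]; color 2: [0, 3, 4, 6, 9, 12]; color 3: [2, 5, 7, 8, 10, 11].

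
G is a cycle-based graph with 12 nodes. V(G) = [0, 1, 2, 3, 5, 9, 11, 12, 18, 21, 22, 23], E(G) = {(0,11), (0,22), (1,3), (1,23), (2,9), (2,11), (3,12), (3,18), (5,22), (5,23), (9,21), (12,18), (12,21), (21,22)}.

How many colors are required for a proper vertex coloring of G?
Clique number ω(G) = 3 (lower bound: χ ≥ ω).
The clique on [3, 12, 18] has size 3, forcing χ ≥ 3, and the coloring below uses 3 colors, so χ(G) = 3.
A valid 3-coloring: color 1: [9, 11, 12, 22, 23]; color 2: [0, 2, 3, 5, 21]; color 3: [1, 18].

χ(G) = 3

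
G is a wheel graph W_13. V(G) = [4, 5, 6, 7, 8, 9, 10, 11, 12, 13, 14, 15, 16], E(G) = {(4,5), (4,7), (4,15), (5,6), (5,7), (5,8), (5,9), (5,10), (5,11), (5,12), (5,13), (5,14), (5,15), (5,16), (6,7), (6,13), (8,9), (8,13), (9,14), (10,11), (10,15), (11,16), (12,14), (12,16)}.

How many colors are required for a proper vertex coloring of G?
χ(G) = 3

Clique number ω(G) = 3 (lower bound: χ ≥ ω).
The clique on [4, 5, 15] has size 3, forcing χ ≥ 3, and the coloring below uses 3 colors, so χ(G) = 3.
A valid 3-coloring: color 1: [5]; color 2: [7, 9, 11, 12, 13, 15]; color 3: [4, 6, 8, 10, 14, 16].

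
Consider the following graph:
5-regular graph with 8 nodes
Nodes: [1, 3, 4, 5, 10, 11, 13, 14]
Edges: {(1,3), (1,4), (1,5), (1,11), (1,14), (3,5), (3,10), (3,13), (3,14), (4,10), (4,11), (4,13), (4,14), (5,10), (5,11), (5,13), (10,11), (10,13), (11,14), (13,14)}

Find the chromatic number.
Clique number ω(G) = 4 (lower bound: χ ≥ ω).
The clique on [1, 4, 11, 14] has size 4, forcing χ ≥ 4, and the coloring below uses 4 colors, so χ(G) = 4.
A valid 4-coloring: color 1: [3, 4]; color 2: [5, 14]; color 3: [11, 13]; color 4: [1, 10].

χ(G) = 4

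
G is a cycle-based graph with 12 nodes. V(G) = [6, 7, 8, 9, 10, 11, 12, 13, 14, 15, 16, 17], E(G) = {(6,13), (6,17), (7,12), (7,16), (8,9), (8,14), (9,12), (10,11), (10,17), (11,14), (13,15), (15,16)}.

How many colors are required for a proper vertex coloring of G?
Clique number ω(G) = 2 (lower bound: χ ≥ ω).
The graph is bipartite (no odd cycle), so 2 colors suffice: χ(G) = 2.
A valid 2-coloring: color 1: [8, 11, 12, 13, 16, 17]; color 2: [6, 7, 9, 10, 14, 15].

χ(G) = 2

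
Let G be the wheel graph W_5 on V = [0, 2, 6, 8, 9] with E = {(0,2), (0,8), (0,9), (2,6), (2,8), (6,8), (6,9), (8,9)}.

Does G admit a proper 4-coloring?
A valid 4-coloring: color 1: [8]; color 2: [2, 9]; color 3: [0, 6].
(χ(G) = 3 ≤ 4.)

Yes, G is 4-colorable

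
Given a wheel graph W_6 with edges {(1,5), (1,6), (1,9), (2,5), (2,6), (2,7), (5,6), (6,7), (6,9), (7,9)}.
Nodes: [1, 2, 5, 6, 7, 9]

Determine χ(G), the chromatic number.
χ(G) = 4

Clique number ω(G) = 3 (lower bound: χ ≥ ω).
Odd cycle [5, 2, 7, 9, 1] needs 3 colors (χ ≥ 3).
Vertex 6 is adjacent to every vertex of [1, 2, 5, 7, 9], which already need 3 colors among themselves, so 6 needs a new color (χ ≥ 4).
The coloring below uses 4 colors, so χ(G) = 4.
A valid 4-coloring: color 1: [6]; color 2: [5, 9]; color 3: [1, 2]; color 4: [7].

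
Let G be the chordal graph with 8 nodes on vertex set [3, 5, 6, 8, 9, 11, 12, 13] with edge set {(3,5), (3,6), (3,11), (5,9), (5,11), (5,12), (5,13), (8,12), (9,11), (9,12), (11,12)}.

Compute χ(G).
Clique number ω(G) = 4 (lower bound: χ ≥ ω).
The clique on [5, 9, 11, 12] has size 4, forcing χ ≥ 4, and the coloring below uses 4 colors, so χ(G) = 4.
A valid 4-coloring: color 1: [5, 6, 8]; color 2: [3, 12, 13]; color 3: [11]; color 4: [9].

χ(G) = 4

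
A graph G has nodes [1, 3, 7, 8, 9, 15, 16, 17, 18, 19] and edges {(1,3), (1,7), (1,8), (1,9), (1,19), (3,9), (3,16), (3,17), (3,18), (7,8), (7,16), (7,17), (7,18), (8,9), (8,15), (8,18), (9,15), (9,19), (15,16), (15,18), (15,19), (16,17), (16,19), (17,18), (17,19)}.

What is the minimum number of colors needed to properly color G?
χ(G) = 4

Clique number ω(G) = 3 (lower bound: χ ≥ ω).
Odd cycle [9, 1, 7, 18, 15] needs 3 colors (χ ≥ 3).
Vertex 8 is adjacent to every vertex of [1, 7, 9, 15, 18], which already need 3 colors among themselves, so 8 needs a new color (χ ≥ 4).
The coloring below uses 4 colors, so χ(G) = 4.
A valid 4-coloring: color 1: [9, 16, 18]; color 2: [8, 17]; color 3: [3, 7, 19]; color 4: [1, 15].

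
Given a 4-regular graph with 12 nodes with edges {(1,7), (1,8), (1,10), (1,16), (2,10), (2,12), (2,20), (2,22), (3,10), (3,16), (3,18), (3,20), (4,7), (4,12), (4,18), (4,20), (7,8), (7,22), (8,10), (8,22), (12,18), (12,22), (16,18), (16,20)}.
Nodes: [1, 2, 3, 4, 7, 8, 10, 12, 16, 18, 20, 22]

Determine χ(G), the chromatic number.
Clique number ω(G) = 3 (lower bound: χ ≥ ω).
The clique on [1, 8, 10] has size 3, forcing χ ≥ 3, and the coloring below uses 3 colors, so χ(G) = 3.
A valid 3-coloring: color 1: [2, 3, 4, 8]; color 2: [7, 10, 12, 16]; color 3: [1, 18, 20, 22].

χ(G) = 3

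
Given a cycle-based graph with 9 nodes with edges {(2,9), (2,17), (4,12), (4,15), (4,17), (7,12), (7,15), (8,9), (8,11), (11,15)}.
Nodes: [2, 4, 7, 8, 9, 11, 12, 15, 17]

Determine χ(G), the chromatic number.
Clique number ω(G) = 2 (lower bound: χ ≥ ω).
Odd cycle [2, 9, 8, 11, 15, 4, 17] needs 3 colors (χ ≥ 3).
The coloring below uses 3 colors, so χ(G) = 3.
A valid 3-coloring: color 1: [4, 7, 9, 11]; color 2: [2, 8, 12, 15]; color 3: [17].

χ(G) = 3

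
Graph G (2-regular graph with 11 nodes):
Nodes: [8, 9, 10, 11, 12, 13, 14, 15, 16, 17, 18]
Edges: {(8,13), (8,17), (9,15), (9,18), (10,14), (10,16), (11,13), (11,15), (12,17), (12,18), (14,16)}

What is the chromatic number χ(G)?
Clique number ω(G) = 3 (lower bound: χ ≥ ω).
The clique on [10, 14, 16] has size 3, forcing χ ≥ 3, and the coloring below uses 3 colors, so χ(G) = 3.
A valid 3-coloring: color 1: [10, 13, 15, 17, 18]; color 2: [8, 9, 11, 12, 14]; color 3: [16].

χ(G) = 3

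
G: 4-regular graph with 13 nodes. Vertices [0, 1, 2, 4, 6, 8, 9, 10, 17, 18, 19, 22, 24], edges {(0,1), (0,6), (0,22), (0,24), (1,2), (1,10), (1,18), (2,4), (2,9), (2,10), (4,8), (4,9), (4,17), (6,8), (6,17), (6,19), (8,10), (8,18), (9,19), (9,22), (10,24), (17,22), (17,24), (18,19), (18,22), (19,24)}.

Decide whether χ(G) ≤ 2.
No, G is not 2-colorable

The clique on vertices [2, 4, 9] has size 3 > 2, so it alone needs 3 colors.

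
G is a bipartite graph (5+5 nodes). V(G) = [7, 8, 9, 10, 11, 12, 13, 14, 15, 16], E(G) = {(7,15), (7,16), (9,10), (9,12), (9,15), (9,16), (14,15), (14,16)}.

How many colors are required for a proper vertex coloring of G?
χ(G) = 2

Clique number ω(G) = 2 (lower bound: χ ≥ ω).
The graph is bipartite (no odd cycle), so 2 colors suffice: χ(G) = 2.
A valid 2-coloring: color 1: [7, 8, 9, 11, 13, 14]; color 2: [10, 12, 15, 16].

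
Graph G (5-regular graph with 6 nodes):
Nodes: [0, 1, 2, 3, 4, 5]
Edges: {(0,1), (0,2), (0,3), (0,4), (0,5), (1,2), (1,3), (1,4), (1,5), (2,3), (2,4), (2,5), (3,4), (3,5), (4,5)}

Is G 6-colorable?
Yes, G is 6-colorable

A valid 6-coloring: color 1: [0]; color 2: [3]; color 3: [2]; color 4: [1]; color 5: [4]; color 6: [5].
(χ(G) = 6 ≤ 6.)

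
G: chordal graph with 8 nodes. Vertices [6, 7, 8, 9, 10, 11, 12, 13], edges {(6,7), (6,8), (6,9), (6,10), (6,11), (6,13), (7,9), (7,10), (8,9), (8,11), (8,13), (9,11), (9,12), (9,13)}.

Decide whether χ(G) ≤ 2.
The clique on vertices [6, 8, 9, 11] has size 4 > 2, so it alone needs 4 colors.

No, G is not 2-colorable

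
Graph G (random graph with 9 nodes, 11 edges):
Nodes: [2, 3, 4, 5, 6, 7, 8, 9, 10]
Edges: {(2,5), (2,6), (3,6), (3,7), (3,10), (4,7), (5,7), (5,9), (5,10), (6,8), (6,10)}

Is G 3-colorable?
Yes, G is 3-colorable

A valid 3-coloring: color 1: [4, 5, 6]; color 2: [2, 7, 8, 9, 10]; color 3: [3].
(χ(G) = 3 ≤ 3.)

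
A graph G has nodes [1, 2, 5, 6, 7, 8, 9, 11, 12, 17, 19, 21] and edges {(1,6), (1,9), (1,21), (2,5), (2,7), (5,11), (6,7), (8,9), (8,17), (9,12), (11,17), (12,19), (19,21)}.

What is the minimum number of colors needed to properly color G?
Clique number ω(G) = 2 (lower bound: χ ≥ ω).
Odd cycle [21, 19, 12, 9, 1] needs 3 colors (χ ≥ 3).
The coloring below uses 3 colors, so χ(G) = 3.
A valid 3-coloring: color 1: [1, 5, 7, 8, 19]; color 2: [2, 6, 9, 17, 21]; color 3: [11, 12].

χ(G) = 3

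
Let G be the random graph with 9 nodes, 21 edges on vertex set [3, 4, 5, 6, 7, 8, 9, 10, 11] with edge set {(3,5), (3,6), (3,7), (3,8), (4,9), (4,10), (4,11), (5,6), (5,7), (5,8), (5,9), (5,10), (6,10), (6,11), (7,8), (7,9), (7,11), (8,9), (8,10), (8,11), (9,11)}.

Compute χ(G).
χ(G) = 4

Clique number ω(G) = 4 (lower bound: χ ≥ ω).
The clique on [7, 8, 9, 11] has size 4, forcing χ ≥ 4, and the coloring below uses 4 colors, so χ(G) = 4.
A valid 4-coloring: color 1: [4, 6, 8]; color 2: [5, 11]; color 3: [7, 10]; color 4: [3, 9].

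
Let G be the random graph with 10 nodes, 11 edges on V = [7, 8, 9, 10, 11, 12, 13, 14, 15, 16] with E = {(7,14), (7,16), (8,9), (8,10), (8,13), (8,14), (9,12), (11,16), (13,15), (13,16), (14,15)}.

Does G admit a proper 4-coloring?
Yes, G is 4-colorable

A valid 4-coloring: color 1: [8, 12, 15, 16]; color 2: [9, 10, 11, 13, 14]; color 3: [7].
(χ(G) = 3 ≤ 4.)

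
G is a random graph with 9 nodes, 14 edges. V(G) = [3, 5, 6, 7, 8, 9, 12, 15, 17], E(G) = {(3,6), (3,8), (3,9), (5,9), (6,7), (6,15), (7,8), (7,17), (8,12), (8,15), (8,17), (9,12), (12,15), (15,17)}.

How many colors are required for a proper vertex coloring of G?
χ(G) = 3

Clique number ω(G) = 3 (lower bound: χ ≥ ω).
The clique on [8, 15, 17] has size 3, forcing χ ≥ 3, and the coloring below uses 3 colors, so χ(G) = 3.
A valid 3-coloring: color 1: [6, 8, 9]; color 2: [3, 5, 7, 15]; color 3: [12, 17].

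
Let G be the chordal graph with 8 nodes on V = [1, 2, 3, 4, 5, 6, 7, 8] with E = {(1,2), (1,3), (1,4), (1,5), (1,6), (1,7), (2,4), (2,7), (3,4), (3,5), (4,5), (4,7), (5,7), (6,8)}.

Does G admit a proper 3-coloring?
The clique on vertices [1, 2, 4, 7] has size 4 > 3, so it alone needs 4 colors.

No, G is not 3-colorable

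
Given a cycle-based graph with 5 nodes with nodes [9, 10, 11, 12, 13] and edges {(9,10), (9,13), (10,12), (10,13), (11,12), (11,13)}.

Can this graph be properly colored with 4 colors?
A valid 4-coloring: color 1: [12, 13]; color 2: [10, 11]; color 3: [9].
(χ(G) = 3 ≤ 4.)

Yes, G is 4-colorable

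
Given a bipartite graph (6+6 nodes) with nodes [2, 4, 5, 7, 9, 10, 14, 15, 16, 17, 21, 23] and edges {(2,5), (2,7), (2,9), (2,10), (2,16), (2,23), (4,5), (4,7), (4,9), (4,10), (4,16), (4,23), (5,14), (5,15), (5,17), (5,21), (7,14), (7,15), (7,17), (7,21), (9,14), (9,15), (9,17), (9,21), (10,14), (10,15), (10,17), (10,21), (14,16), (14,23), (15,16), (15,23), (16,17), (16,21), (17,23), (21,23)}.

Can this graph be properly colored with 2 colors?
A valid 2-coloring: color 1: [5, 7, 9, 10, 16, 23]; color 2: [2, 4, 14, 15, 17, 21].
(χ(G) = 2 ≤ 2.)

Yes, G is 2-colorable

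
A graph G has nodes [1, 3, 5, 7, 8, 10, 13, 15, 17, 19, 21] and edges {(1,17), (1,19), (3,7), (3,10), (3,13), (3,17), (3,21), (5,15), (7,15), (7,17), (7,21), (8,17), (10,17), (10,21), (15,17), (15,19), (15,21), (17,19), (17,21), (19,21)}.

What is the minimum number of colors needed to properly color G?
Clique number ω(G) = 4 (lower bound: χ ≥ ω).
The clique on [15, 17, 19, 21] has size 4, forcing χ ≥ 4, and the coloring below uses 4 colors, so χ(G) = 4.
A valid 4-coloring: color 1: [5, 13, 17]; color 2: [1, 8, 21]; color 3: [3, 15]; color 4: [7, 10, 19].

χ(G) = 4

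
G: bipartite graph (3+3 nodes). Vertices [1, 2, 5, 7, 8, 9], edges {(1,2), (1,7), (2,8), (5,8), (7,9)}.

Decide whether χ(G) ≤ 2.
A valid 2-coloring: color 1: [1, 8, 9]; color 2: [2, 5, 7].
(χ(G) = 2 ≤ 2.)

Yes, G is 2-colorable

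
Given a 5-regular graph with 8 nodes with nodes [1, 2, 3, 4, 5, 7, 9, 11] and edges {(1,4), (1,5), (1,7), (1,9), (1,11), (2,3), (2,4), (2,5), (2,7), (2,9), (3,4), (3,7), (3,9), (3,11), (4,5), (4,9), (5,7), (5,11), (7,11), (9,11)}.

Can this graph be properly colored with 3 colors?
No, G is not 3-colorable

The clique on vertices [1, 5, 7, 11] has size 4 > 3, so it alone needs 4 colors.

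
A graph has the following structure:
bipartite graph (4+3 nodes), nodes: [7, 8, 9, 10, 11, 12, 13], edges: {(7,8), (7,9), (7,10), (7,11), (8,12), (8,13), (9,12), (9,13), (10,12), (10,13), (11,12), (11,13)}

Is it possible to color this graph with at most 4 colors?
A valid 4-coloring: color 1: [7, 12, 13]; color 2: [8, 9, 10, 11].
(χ(G) = 2 ≤ 4.)

Yes, G is 4-colorable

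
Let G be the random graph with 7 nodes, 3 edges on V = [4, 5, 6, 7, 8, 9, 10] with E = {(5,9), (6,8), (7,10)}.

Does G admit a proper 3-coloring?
Yes, G is 3-colorable

A valid 3-coloring: color 1: [4, 5, 7, 8]; color 2: [6, 9, 10].
(χ(G) = 2 ≤ 3.)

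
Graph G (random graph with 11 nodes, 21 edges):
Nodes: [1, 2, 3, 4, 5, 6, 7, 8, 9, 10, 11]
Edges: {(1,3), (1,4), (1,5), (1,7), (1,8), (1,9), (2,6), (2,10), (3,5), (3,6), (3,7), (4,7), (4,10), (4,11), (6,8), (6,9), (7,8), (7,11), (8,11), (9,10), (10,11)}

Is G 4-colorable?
Yes, G is 4-colorable

A valid 4-coloring: color 1: [1, 6, 11]; color 2: [5, 7, 10]; color 3: [2, 3, 4, 8, 9].
(χ(G) = 3 ≤ 4.)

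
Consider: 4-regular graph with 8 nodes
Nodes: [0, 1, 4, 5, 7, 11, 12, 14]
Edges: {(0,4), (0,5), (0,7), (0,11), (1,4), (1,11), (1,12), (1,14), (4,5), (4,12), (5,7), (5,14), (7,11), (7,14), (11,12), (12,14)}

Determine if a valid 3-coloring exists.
No, G is not 3-colorable

Suppose a proper 3-coloring c exists. The clique [0, 4, 5] takes 3 distinct colors; by symmetry let c(0) = 1, c(4) = 2, c(5) = 3.
- Vertex 7: neighbors [0, 5] already have colors [1, 3] ⇒ c(7) = 2.
- Vertex 11: neighbors [0, 7] already have colors [1, 2] ⇒ c(11) = 3.
- Vertex 1: neighbors [4, 11] already have colors [2, 3] ⇒ c(1) = 1.
- Vertex 12: neighbors [1, 4, 11] already have colors [1, 2, 3] — all 3 colors blocked. Contradiction.
The forced assignments end in a contradiction, so G has no proper 3-coloring (χ ≥ 4).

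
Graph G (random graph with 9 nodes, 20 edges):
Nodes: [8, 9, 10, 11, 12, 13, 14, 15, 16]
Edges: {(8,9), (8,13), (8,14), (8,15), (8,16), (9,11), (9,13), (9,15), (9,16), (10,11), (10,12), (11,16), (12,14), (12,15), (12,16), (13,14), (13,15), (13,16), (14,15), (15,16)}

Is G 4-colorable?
No, G is not 4-colorable

The clique on vertices [8, 9, 13, 15, 16] has size 5 > 4, so it alone needs 5 colors.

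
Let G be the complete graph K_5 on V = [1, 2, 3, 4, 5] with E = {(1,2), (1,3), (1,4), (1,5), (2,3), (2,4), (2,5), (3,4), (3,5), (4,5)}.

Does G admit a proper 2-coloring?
No, G is not 2-colorable

The clique on vertices [1, 2, 3, 4, 5] has size 5 > 2, so it alone needs 5 colors.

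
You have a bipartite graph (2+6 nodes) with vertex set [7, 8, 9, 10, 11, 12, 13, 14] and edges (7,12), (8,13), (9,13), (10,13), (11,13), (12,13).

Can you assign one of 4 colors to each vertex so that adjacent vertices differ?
Yes, G is 4-colorable

A valid 4-coloring: color 1: [7, 13, 14]; color 2: [8, 9, 10, 11, 12].
(χ(G) = 2 ≤ 4.)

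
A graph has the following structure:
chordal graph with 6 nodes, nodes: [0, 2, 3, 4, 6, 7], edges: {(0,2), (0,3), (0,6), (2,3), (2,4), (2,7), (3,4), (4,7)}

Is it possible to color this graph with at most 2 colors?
No, G is not 2-colorable

The clique on vertices [0, 2, 3] has size 3 > 2, so it alone needs 3 colors.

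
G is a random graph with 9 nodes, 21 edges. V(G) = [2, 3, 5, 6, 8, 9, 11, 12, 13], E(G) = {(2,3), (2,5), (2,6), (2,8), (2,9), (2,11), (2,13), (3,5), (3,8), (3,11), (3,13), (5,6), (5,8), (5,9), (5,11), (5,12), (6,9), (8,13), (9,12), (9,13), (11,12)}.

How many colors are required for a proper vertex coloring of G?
Clique number ω(G) = 4 (lower bound: χ ≥ ω).
The clique on [2, 3, 8, 13] has size 4, forcing χ ≥ 4, and the coloring below uses 4 colors, so χ(G) = 4.
A valid 4-coloring: color 1: [5, 13]; color 2: [2, 12]; color 3: [3, 9]; color 4: [6, 8, 11].

χ(G) = 4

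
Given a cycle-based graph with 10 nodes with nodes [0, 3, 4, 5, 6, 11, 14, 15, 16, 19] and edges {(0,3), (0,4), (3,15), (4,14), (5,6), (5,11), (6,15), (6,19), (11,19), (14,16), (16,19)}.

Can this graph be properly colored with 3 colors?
Yes, G is 3-colorable

A valid 3-coloring: color 1: [0, 5, 14, 15, 19]; color 2: [3, 4, 6, 11, 16].
(χ(G) = 2 ≤ 3.)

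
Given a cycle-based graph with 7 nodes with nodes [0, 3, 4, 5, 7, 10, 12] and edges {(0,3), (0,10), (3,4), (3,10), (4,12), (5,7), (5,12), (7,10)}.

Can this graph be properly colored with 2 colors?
No, G is not 2-colorable

The clique on vertices [0, 3, 10] has size 3 > 2, so it alone needs 3 colors.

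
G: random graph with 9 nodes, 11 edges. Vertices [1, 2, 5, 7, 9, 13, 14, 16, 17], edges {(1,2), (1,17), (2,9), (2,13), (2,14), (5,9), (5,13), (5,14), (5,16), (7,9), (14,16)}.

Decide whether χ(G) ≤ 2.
The clique on vertices [5, 14, 16] has size 3 > 2, so it alone needs 3 colors.

No, G is not 2-colorable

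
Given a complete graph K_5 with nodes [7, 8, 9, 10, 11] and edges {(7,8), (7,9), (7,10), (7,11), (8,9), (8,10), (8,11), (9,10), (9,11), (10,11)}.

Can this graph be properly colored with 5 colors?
A valid 5-coloring: color 1: [7]; color 2: [9]; color 3: [10]; color 4: [11]; color 5: [8].
(χ(G) = 5 ≤ 5.)

Yes, G is 5-colorable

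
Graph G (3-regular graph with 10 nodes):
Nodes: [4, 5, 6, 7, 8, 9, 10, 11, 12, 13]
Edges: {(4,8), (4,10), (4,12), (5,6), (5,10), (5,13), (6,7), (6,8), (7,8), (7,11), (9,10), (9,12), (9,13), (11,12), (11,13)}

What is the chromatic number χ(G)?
χ(G) = 3

Clique number ω(G) = 3 (lower bound: χ ≥ ω).
The clique on [6, 7, 8] has size 3, forcing χ ≥ 3, and the coloring below uses 3 colors, so χ(G) = 3.
A valid 3-coloring: color 1: [7, 10, 12, 13]; color 2: [5, 8, 9, 11]; color 3: [4, 6].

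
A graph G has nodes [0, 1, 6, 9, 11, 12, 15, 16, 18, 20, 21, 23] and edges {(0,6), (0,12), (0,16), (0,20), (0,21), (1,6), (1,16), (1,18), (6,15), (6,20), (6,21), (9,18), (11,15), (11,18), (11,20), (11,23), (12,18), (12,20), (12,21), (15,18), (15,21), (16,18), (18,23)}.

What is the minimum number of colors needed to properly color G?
Clique number ω(G) = 3 (lower bound: χ ≥ ω).
The clique on [0, 12, 20] has size 3, forcing χ ≥ 3, and the coloring below uses 3 colors, so χ(G) = 3.
A valid 3-coloring: color 1: [18, 20, 21]; color 2: [6, 9, 11, 12, 16]; color 3: [0, 1, 15, 23].

χ(G) = 3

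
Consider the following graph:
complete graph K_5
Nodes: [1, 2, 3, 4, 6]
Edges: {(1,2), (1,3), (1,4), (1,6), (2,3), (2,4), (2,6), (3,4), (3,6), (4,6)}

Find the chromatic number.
Clique number ω(G) = 5 (lower bound: χ ≥ ω).
The clique on [1, 2, 3, 4, 6] has size 5, forcing χ ≥ 5, and the coloring below uses 5 colors, so χ(G) = 5.
A valid 5-coloring: color 1: [1]; color 2: [3]; color 3: [6]; color 4: [4]; color 5: [2].

χ(G) = 5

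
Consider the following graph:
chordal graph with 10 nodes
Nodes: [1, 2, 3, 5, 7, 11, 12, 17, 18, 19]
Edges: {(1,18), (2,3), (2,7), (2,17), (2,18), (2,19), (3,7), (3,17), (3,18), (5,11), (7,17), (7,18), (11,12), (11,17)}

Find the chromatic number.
Clique number ω(G) = 4 (lower bound: χ ≥ ω).
The clique on [2, 3, 7, 17] has size 4, forcing χ ≥ 4, and the coloring below uses 4 colors, so χ(G) = 4.
A valid 4-coloring: color 1: [1, 2, 11]; color 2: [3, 5, 12, 19]; color 3: [7]; color 4: [17, 18].

χ(G) = 4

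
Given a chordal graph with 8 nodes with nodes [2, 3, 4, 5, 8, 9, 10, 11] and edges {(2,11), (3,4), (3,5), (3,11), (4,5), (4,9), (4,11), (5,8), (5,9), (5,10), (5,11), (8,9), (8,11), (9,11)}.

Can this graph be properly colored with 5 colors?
A valid 5-coloring: color 1: [2, 5]; color 2: [10, 11]; color 3: [4, 8]; color 4: [3, 9].
(χ(G) = 4 ≤ 5.)

Yes, G is 5-colorable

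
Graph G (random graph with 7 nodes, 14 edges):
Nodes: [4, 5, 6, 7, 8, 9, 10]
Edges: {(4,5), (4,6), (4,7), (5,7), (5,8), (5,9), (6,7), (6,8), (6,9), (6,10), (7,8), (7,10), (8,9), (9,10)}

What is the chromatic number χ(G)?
Clique number ω(G) = 3 (lower bound: χ ≥ ω).
The clique on [5, 8, 9] has size 3, forcing χ ≥ 3, and the coloring below uses 3 colors, so χ(G) = 3.
A valid 3-coloring: color 1: [7, 9]; color 2: [5, 6]; color 3: [4, 8, 10].

χ(G) = 3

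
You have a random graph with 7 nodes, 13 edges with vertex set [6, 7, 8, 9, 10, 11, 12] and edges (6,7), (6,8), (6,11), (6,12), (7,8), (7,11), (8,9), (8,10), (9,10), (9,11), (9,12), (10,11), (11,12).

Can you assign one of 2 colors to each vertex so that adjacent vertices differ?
No, G is not 2-colorable

The clique on vertices [8, 9, 10] has size 3 > 2, so it alone needs 3 colors.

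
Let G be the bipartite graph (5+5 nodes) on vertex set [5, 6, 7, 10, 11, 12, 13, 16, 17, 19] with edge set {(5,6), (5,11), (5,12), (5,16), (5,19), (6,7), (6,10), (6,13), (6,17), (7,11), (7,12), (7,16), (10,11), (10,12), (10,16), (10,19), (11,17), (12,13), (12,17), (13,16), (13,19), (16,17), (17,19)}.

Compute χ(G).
χ(G) = 2

Clique number ω(G) = 2 (lower bound: χ ≥ ω).
The graph is bipartite (no odd cycle), so 2 colors suffice: χ(G) = 2.
A valid 2-coloring: color 1: [6, 11, 12, 16, 19]; color 2: [5, 7, 10, 13, 17].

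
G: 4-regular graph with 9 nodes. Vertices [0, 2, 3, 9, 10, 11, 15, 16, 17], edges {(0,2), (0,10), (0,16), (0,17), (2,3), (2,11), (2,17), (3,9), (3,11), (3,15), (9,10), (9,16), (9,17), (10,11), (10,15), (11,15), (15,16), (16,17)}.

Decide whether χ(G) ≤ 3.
No, G is not 3-colorable

Suppose a proper 3-coloring c exists. The clique [0, 2, 17] takes 3 distinct colors; by symmetry let c(0) = 1, c(2) = 2, c(17) = 3.
- Vertex 16: neighbors [0, 17] already have colors [1, 3] ⇒ c(16) = 2.
- Vertex 9: neighbors [16, 17] already have colors [2, 3] ⇒ c(9) = 1.
- Vertex 3: neighbors [9, 2] already have colors [1, 2] ⇒ c(3) = 3.
- Vertex 11: neighbors [2, 3] already have colors [2, 3] ⇒ c(11) = 1.
- Vertex 15: neighbors [11, 16, 3] already have colors [1, 2, 3] — all 3 colors blocked. Contradiction.
The forced assignments end in a contradiction, so G has no proper 3-coloring (χ ≥ 4).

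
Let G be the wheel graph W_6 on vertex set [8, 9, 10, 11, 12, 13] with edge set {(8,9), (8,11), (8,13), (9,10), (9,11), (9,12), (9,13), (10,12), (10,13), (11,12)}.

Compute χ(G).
χ(G) = 4

Clique number ω(G) = 3 (lower bound: χ ≥ ω).
Odd cycle [8, 11, 12, 10, 13] needs 3 colors (χ ≥ 3).
Vertex 9 is adjacent to every vertex of [8, 10, 11, 12, 13], which already need 3 colors among themselves, so 9 needs a new color (χ ≥ 4).
The coloring below uses 4 colors, so χ(G) = 4.
A valid 4-coloring: color 1: [9]; color 2: [8, 10]; color 3: [11, 13]; color 4: [12].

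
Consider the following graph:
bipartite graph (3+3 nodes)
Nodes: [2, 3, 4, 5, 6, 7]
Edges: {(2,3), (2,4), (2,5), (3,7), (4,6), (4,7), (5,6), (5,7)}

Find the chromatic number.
χ(G) = 2

Clique number ω(G) = 2 (lower bound: χ ≥ ω).
The graph is bipartite (no odd cycle), so 2 colors suffice: χ(G) = 2.
A valid 2-coloring: color 1: [3, 4, 5]; color 2: [2, 6, 7].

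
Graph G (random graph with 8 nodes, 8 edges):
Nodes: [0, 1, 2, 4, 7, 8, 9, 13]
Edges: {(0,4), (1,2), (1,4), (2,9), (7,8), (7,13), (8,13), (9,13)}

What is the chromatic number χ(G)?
χ(G) = 3

Clique number ω(G) = 3 (lower bound: χ ≥ ω).
The clique on [7, 8, 13] has size 3, forcing χ ≥ 3, and the coloring below uses 3 colors, so χ(G) = 3.
A valid 3-coloring: color 1: [2, 4, 13]; color 2: [0, 1, 8, 9]; color 3: [7].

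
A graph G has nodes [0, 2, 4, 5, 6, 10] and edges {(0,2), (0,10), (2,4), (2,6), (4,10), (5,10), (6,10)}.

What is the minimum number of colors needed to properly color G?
χ(G) = 2

Clique number ω(G) = 2 (lower bound: χ ≥ ω).
The graph is bipartite (no odd cycle), so 2 colors suffice: χ(G) = 2.
A valid 2-coloring: color 1: [2, 10]; color 2: [0, 4, 5, 6].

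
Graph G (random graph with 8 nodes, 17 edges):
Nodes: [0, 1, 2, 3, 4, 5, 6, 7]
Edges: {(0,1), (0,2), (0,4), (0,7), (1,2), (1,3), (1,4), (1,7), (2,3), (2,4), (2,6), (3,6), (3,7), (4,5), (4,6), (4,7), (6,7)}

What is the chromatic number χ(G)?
χ(G) = 4

Clique number ω(G) = 4 (lower bound: χ ≥ ω).
The clique on [0, 1, 2, 4] has size 4, forcing χ ≥ 4, and the coloring below uses 4 colors, so χ(G) = 4.
A valid 4-coloring: color 1: [3, 4]; color 2: [1, 5, 6]; color 3: [2, 7]; color 4: [0].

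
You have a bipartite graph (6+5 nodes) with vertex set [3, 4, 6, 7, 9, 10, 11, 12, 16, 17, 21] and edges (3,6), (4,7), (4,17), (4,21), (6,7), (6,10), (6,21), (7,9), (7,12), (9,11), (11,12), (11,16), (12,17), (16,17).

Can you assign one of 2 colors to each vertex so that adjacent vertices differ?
A valid 2-coloring: color 1: [3, 7, 10, 11, 17, 21]; color 2: [4, 6, 9, 12, 16].
(χ(G) = 2 ≤ 2.)

Yes, G is 2-colorable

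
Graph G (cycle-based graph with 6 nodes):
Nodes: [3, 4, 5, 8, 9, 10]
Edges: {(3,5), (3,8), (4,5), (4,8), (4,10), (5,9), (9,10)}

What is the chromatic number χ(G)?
χ(G) = 2

Clique number ω(G) = 2 (lower bound: χ ≥ ω).
The graph is bipartite (no odd cycle), so 2 colors suffice: χ(G) = 2.
A valid 2-coloring: color 1: [3, 4, 9]; color 2: [5, 8, 10].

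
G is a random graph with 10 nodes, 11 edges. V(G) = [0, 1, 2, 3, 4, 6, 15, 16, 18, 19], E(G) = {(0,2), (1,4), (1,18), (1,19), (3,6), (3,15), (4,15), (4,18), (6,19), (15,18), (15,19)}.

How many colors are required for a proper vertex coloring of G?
χ(G) = 3

Clique number ω(G) = 3 (lower bound: χ ≥ ω).
The clique on [1, 4, 18] has size 3, forcing χ ≥ 3, and the coloring below uses 3 colors, so χ(G) = 3.
A valid 3-coloring: color 1: [0, 1, 6, 15, 16]; color 2: [2, 3, 4, 19]; color 3: [18].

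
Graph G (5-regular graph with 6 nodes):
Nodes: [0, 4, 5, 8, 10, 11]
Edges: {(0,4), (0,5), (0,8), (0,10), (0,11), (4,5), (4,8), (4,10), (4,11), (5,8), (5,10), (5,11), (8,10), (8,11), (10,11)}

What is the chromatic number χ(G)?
Clique number ω(G) = 6 (lower bound: χ ≥ ω).
The clique on [0, 4, 5, 8, 10, 11] has size 6, forcing χ ≥ 6, and the coloring below uses 6 colors, so χ(G) = 6.
A valid 6-coloring: color 1: [8]; color 2: [10]; color 3: [11]; color 4: [4]; color 5: [0]; color 6: [5].

χ(G) = 6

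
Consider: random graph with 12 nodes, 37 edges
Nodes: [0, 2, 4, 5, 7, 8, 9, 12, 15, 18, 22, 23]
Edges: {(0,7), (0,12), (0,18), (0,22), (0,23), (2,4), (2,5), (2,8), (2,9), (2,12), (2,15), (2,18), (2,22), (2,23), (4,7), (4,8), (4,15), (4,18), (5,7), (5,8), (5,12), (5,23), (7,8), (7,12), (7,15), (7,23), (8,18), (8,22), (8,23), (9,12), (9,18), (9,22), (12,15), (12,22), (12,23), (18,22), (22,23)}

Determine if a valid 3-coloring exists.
The clique on vertices [0, 12, 22, 23] has size 4 > 3, so it alone needs 4 colors.

No, G is not 3-colorable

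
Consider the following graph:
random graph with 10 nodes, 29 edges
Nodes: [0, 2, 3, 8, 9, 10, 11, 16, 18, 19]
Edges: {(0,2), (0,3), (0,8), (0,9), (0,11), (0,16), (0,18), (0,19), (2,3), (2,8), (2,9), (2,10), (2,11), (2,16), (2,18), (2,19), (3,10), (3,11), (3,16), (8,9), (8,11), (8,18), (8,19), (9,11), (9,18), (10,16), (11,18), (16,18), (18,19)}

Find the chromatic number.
Clique number ω(G) = 6 (lower bound: χ ≥ ω).
The clique on [0, 2, 8, 9, 11, 18] has size 6, forcing χ ≥ 6, and the coloring below uses 6 colors, so χ(G) = 6.
A valid 6-coloring: color 1: [2]; color 2: [0, 10]; color 3: [3, 18]; color 4: [8, 16]; color 5: [11, 19]; color 6: [9].

χ(G) = 6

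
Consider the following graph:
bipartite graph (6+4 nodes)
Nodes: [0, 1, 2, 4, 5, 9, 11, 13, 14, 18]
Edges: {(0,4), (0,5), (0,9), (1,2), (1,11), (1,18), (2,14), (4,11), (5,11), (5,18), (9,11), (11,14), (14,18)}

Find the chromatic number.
Clique number ω(G) = 2 (lower bound: χ ≥ ω).
The graph is bipartite (no odd cycle), so 2 colors suffice: χ(G) = 2.
A valid 2-coloring: color 1: [0, 2, 11, 13, 18]; color 2: [1, 4, 5, 9, 14].

χ(G) = 2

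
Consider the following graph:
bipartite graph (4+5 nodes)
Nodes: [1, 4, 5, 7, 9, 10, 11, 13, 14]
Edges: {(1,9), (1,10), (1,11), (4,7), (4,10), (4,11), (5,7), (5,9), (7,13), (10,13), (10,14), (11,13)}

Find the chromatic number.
χ(G) = 2

Clique number ω(G) = 2 (lower bound: χ ≥ ω).
The graph is bipartite (no odd cycle), so 2 colors suffice: χ(G) = 2.
A valid 2-coloring: color 1: [7, 9, 10, 11]; color 2: [1, 4, 5, 13, 14].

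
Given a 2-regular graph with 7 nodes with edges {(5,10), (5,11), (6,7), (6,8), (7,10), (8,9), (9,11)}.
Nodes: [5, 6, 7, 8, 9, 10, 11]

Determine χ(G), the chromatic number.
χ(G) = 3

Clique number ω(G) = 2 (lower bound: χ ≥ ω).
Odd cycle [11, 9, 8, 6, 7, 10, 5] needs 3 colors (χ ≥ 3).
The coloring below uses 3 colors, so χ(G) = 3.
A valid 3-coloring: color 1: [6, 9, 10]; color 2: [5, 7, 8]; color 3: [11].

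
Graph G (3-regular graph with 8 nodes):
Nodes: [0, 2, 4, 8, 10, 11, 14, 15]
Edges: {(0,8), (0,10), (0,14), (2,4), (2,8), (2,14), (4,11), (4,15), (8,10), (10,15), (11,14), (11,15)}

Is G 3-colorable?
Yes, G is 3-colorable

A valid 3-coloring: color 1: [8, 14, 15]; color 2: [2, 10, 11]; color 3: [0, 4].
(χ(G) = 3 ≤ 3.)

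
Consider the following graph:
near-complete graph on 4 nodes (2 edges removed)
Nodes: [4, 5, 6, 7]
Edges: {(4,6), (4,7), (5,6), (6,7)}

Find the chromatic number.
Clique number ω(G) = 3 (lower bound: χ ≥ ω).
The clique on [4, 6, 7] has size 3, forcing χ ≥ 3, and the coloring below uses 3 colors, so χ(G) = 3.
A valid 3-coloring: color 1: [6]; color 2: [4, 5]; color 3: [7].

χ(G) = 3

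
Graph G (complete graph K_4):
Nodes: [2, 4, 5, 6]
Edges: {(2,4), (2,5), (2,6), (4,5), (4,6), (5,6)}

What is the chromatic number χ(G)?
χ(G) = 4

Clique number ω(G) = 4 (lower bound: χ ≥ ω).
The clique on [2, 4, 5, 6] has size 4, forcing χ ≥ 4, and the coloring below uses 4 colors, so χ(G) = 4.
A valid 4-coloring: color 1: [2]; color 2: [4]; color 3: [6]; color 4: [5].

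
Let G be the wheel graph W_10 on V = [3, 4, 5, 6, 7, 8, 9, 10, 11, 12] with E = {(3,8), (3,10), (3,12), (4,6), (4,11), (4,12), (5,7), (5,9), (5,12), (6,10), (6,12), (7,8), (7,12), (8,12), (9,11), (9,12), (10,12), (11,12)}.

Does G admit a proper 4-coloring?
Yes, G is 4-colorable

A valid 4-coloring: color 1: [12]; color 2: [4, 5, 8, 10]; color 3: [3, 6, 7, 9]; color 4: [11].
(χ(G) = 4 ≤ 4.)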